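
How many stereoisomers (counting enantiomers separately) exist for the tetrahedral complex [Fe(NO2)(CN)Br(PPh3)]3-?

2

All four vertices of a tetrahedron are equivalent and mutually adjacent, so cis/trans isomerism cannot arise.
Only one geometric arrangement is possible; it has no improper symmetry element, so it exists as a pair of enantiomers (2 stereoisomers).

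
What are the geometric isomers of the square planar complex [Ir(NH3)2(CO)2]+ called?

cis and trans

A square has two trans pairs of vertices; adjacent vertices are cis.
Working through the distinct placements yields 2 geometric isomers: NH3 cis; NH3 trans.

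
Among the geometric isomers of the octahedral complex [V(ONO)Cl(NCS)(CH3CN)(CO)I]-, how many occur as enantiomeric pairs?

15

The six octahedral sites form three mutually perpendicular trans pairs.
Placing the ligands in turn and identifying arrangements related by rotation or reflection leaves 15 distinct geometric isomers.
Of these, 15 lack any improper symmetry element and so occur as enantiomeric pairs, giving 15 + 15 = 30 stereoisomers in total.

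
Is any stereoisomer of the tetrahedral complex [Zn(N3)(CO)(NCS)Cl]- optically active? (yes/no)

Only one geometric arrangement is possible; it has no improper symmetry element, so it exists as a pair of enantiomers (2 stereoisomers).

yes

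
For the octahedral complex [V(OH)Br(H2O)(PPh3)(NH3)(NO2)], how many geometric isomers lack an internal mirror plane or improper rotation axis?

An octahedron has six vertices in three trans pairs; every non-trans pair is cis.
Systematic enumeration (placing each ligand type in turn and discarding arrangements equivalent by rotation or reflection) gives 15 geometric isomers.
Of these, 15 lack any improper symmetry element and so occur as enantiomeric pairs, giving 15 + 15 = 30 stereoisomers in total.

15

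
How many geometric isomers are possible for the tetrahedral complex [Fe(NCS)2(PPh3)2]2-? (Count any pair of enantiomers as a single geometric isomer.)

1

In a tetrahedral complex all four positions are equivalent and every pair of ligands is adjacent — there is no cis/trans distinction.
Only one geometric arrangement is possible.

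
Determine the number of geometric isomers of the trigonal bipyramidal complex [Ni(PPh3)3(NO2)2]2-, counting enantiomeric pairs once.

3

A trigonal bipyramid has two axial and three equatorial sites, which are chemically inequivalent.
There are 3 geometric isomers: NO2 both axial; NO2 one axial, one equatorial; NO2 both equatorial.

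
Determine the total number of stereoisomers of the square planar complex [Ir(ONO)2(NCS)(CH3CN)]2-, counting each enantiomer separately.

2

In a square planar complex each vertex has one trans partner and two cis neighbours.
There are 2 geometric isomers: ONO cis; ONO trans.
Each arrangement has an internal mirror plane or centre of symmetry, so none is chiral.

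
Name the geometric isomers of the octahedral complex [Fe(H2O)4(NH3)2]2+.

cis and trans

An octahedron has six vertices in three trans pairs; every non-trans pair is cis.
There are 2 geometric isomers: NH3 trans; NH3 cis.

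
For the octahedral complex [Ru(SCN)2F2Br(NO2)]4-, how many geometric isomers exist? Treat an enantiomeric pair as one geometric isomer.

6

The six octahedral sites form three mutually perpendicular trans pairs.
The distinct arrangements are (6 in all): SCN trans, F cis; SCN cis, F cis (3 arrangements, 2 chiral); SCN trans, F trans; SCN cis, F trans.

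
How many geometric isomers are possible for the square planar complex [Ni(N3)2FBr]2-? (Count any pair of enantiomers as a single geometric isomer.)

2

A square has two trans pairs of vertices; adjacent vertices are cis.
The distinct arrangements are (2 in all): N3 cis; N3 trans.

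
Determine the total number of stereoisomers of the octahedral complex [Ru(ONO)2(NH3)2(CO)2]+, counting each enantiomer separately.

6

There are 5 geometric isomers: ONO trans, NH3 trans, CO trans; ONO cis, NH3 cis, CO trans; ONO trans, NH3 cis, CO cis; ONO cis, NH3 cis, CO cis (chiral); ONO cis, NH3 trans, CO cis.
One of these lacks any improper symmetry element and so occurs as an enantiomeric pair, giving 5 + 1 = 6 stereoisomers in total.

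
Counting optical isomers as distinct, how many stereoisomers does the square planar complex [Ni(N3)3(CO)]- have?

1

Only one geometric arrangement is possible.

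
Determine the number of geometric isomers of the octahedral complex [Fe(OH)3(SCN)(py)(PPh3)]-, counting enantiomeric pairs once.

The six octahedral sites form three mutually perpendicular trans pairs.
The distinct arrangements are (4 in all): OH mer (3 arrangements); OH fac (chiral).

4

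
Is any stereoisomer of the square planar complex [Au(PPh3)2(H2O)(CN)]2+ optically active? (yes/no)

no

A square has two trans pairs of vertices; adjacent vertices are cis.
There are 2 geometric isomers: PPh3 cis; PPh3 trans.
Each arrangement has an internal mirror plane or centre of symmetry, so none is chiral.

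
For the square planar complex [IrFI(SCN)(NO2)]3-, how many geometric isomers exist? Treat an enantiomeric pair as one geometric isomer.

3

In a square planar complex each vertex has one trans partner and two cis neighbours.
Systematic placement gives 3 geometric isomers: (F/NO2 trans, I/SCN trans); (F/SCN trans, I/NO2 trans); (F/I trans, NO2/SCN trans).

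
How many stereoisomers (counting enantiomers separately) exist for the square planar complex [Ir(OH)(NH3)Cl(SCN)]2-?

3

In a square planar complex each vertex has one trans partner and two cis neighbours.
Working through the distinct placements yields 3 geometric isomers: (Cl/OH trans, NH3/SCN trans); (Cl/SCN trans, NH3/OH trans); (Cl/NH3 trans, OH/SCN trans).
Each arrangement has an internal mirror plane or centre of symmetry, so none is chiral.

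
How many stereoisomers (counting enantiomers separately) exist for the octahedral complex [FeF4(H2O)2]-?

2

In an octahedral complex each vertex has one trans partner and four cis neighbours.
Systematic placement gives 2 geometric isomers: H2O trans; H2O cis.
Each arrangement has an internal mirror plane or centre of symmetry, so none is chiral.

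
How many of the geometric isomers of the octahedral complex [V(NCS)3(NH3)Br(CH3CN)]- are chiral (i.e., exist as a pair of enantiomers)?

1

The six octahedral sites form three mutually perpendicular trans pairs.
The distinct arrangements are (4 in all): NCS mer (3 arrangements); NCS fac (chiral).
One of these lacks any improper symmetry element and so occurs as an enantiomeric pair, giving 4 + 1 = 5 stereoisomers in total.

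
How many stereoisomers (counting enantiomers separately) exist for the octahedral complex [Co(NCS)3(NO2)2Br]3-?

The distinct arrangements are (3 in all): NCS mer, NO2 trans; NCS fac, NO2 cis; NCS mer, NO2 cis.
Each arrangement has an internal mirror plane or centre of symmetry, so none is chiral.

3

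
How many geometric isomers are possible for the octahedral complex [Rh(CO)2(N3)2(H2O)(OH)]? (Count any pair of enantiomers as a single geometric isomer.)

6

In an octahedral complex each vertex has one trans partner and four cis neighbours.
Systematic placement gives 6 geometric isomers: CO trans, N3 cis; CO trans, N3 trans; CO cis, N3 cis (3 arrangements, 2 chiral); CO cis, N3 trans.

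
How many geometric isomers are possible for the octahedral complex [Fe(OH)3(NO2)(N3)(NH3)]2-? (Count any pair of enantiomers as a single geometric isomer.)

In an octahedral complex each vertex has one trans partner and four cis neighbours.
There are 4 geometric isomers: OH mer (3 arrangements); OH fac (chiral).

4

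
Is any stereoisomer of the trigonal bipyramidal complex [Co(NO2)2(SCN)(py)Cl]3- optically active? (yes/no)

yes

In a trigonal bipyramid the two axial positions differ from the three equatorial ones.
Systematic enumeration (placing each ligand type in turn and discarding arrangements equivalent by rotation or reflection) gives 7 geometric isomers.
Of these, 3 lack any improper symmetry element and so occur as enantiomeric pairs, giving 7 + 3 = 10 stereoisomers in total.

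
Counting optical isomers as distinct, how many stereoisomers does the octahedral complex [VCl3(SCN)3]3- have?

The distinct arrangements are (2 in all): Cl mer; Cl fac.
Each arrangement has an internal mirror plane or centre of symmetry, so none is chiral.

2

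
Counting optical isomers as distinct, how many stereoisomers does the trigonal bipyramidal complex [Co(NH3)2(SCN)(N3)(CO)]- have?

10

In a trigonal bipyramid the two axial positions differ from the three equatorial ones.
Placing the ligands in turn and identifying arrangements related by rotation or reflection leaves 7 distinct geometric isomers.
Of these, 3 lack any improper symmetry element and so occur as enantiomeric pairs, giving 7 + 3 = 10 stereoisomers in total.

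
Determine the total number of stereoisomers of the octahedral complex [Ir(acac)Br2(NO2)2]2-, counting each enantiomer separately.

4

In an octahedral complex each vertex has one trans partner and four cis neighbours.
Each acac is bidentate and must span two cis positions.
The distinct arrangements are (3 in all): Br trans, NO2 cis; Br cis, NO2 cis (chiral); Br cis, NO2 trans.
One of these lacks any improper symmetry element and so occurs as an enantiomeric pair, giving 3 + 1 = 4 stereoisomers in total.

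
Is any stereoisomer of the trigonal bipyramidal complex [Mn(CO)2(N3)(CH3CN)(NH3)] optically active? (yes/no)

yes

A trigonal bipyramid has two axial and three equatorial sites, which are chemically inequivalent.
Exhaustive case analysis gives 7 geometric isomers.
Of these, 3 lack any improper symmetry element and so occur as enantiomeric pairs, giving 7 + 3 = 10 stereoisomers in total.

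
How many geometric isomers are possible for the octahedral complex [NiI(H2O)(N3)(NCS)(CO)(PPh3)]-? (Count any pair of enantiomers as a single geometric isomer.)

An octahedron has six vertices in three trans pairs; every non-trans pair is cis.
Systematic enumeration (placing each ligand type in turn and discarding arrangements equivalent by rotation or reflection) gives 15 geometric isomers.

15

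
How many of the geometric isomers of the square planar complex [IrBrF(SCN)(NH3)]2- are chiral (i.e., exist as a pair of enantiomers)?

0

Working through the distinct placements yields 3 geometric isomers: (Br/NH3 trans, F/SCN trans); (Br/SCN trans, F/NH3 trans); (Br/F trans, NH3/SCN trans).
Each arrangement has an internal mirror plane or centre of symmetry, so none is chiral.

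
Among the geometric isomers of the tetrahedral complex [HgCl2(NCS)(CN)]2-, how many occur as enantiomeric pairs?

All four vertices of a tetrahedron are equivalent and mutually adjacent, so cis/trans isomerism cannot arise.
Only one geometric arrangement is possible.

0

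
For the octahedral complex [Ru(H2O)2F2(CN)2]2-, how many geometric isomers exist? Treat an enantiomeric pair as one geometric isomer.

In an octahedral complex each vertex has one trans partner and four cis neighbours.
There are 5 geometric isomers: H2O trans, F trans, CN trans; H2O cis, F cis, CN trans; H2O trans, F cis, CN cis; H2O cis, F cis, CN cis (chiral); H2O cis, F trans, CN cis.

5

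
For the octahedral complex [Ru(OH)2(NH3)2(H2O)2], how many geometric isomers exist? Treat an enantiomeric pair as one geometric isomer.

There are 5 geometric isomers: OH trans, NH3 trans, H2O trans; OH cis, NH3 cis, H2O trans; OH trans, NH3 cis, H2O cis; OH cis, NH3 cis, H2O cis (chiral); OH cis, NH3 trans, H2O cis.

5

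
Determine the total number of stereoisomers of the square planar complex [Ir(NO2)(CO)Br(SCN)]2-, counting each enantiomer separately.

3

There are 3 geometric isomers: (Br/NO2 trans, CO/SCN trans); (Br/SCN trans, CO/NO2 trans); (Br/CO trans, NO2/SCN trans).
Each arrangement has an internal mirror plane or centre of symmetry, so none is chiral.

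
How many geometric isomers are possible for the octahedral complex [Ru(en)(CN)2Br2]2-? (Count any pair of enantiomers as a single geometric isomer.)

An octahedron has six vertices in three trans pairs; every non-trans pair is cis.
Each en is bidentate and must span two cis positions.
There are 3 geometric isomers: CN cis, Br trans; CN cis, Br cis (chiral); CN trans, Br cis.

3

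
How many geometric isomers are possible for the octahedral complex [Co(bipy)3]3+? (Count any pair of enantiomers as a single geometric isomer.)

Each bipy is bidentate and must span two cis positions.
Only one geometric arrangement is possible; it has no improper symmetry element, so it exists as a pair of enantiomers (2 stereoisomers).

1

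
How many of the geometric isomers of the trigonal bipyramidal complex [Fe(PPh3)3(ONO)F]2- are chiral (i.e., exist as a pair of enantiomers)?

0

In a trigonal bipyramid the two axial positions differ from the three equatorial ones.
Systematic placement gives 4 geometric isomers: ONO axial, F axial; ONO equatorial, F axial; ONO axial, F equatorial; ONO equatorial, F equatorial.
Each arrangement has an internal mirror plane or centre of symmetry, so none is chiral.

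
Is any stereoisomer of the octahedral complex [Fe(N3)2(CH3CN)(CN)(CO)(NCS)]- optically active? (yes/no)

The six octahedral sites form three mutually perpendicular trans pairs.
Placing the ligands in turn and identifying arrangements related by rotation or reflection leaves 9 distinct geometric isomers.
Of these, 6 lack any improper symmetry element and so occur as enantiomeric pairs, giving 9 + 6 = 15 stereoisomers in total.

yes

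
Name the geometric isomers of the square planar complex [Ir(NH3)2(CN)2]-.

Working through the distinct placements yields 2 geometric isomers: NH3 cis; NH3 trans.

cis and trans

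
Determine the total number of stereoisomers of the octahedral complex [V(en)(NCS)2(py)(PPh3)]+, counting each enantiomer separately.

An octahedron has six vertices in three trans pairs; every non-trans pair is cis.
Each en is bidentate and must span two cis positions.
The distinct arrangements are (4 in all): NCS trans; NCS cis (3 arrangements, 2 chiral).
Of these, 2 lack any improper symmetry element and so occur as enantiomeric pairs, giving 4 + 2 = 6 stereoisomers in total.

6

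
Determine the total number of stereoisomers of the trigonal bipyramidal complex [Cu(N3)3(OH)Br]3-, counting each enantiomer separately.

4

The distinct arrangements are (4 in all): OH equatorial, Br axial; OH axial, Br axial; OH equatorial, Br equatorial; OH axial, Br equatorial.
Each arrangement has an internal mirror plane or centre of symmetry, so none is chiral.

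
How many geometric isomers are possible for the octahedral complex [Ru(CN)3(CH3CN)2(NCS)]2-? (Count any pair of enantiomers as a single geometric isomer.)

In an octahedral complex each vertex has one trans partner and four cis neighbours.
Working through the distinct placements yields 3 geometric isomers: CN mer, CH3CN trans; CN fac, CH3CN cis; CN mer, CH3CN cis.

3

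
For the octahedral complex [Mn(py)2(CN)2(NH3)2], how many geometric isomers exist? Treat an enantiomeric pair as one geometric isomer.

5

In an octahedral complex each vertex has one trans partner and four cis neighbours.
The distinct arrangements are (5 in all): py trans, CN trans, NH3 trans; py cis, CN trans, NH3 cis; py trans, CN cis, NH3 cis; py cis, CN cis, NH3 cis (chiral); py cis, CN cis, NH3 trans.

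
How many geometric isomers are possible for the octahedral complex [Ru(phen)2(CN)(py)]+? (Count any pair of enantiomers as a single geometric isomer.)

2

Each phen is bidentate and must span two cis positions.
Working through the distinct placements yields 2 geometric isomers: CN and py mutually cis (chiral); CN and py mutually trans.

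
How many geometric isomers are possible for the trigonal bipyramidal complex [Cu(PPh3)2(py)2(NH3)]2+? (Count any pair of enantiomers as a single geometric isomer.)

Placing the ligands in turn and identifying arrangements related by rotation or reflection leaves 5 distinct geometric isomers.

5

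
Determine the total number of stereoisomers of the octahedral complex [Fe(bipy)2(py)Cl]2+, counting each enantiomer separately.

3

The six octahedral sites form three mutually perpendicular trans pairs.
Each bipy is bidentate and must span two cis positions.
Systematic placement gives 2 geometric isomers: py and Cl mutually cis (chiral); py and Cl mutually trans.
One of these lacks any improper symmetry element and so occurs as an enantiomeric pair, giving 2 + 1 = 3 stereoisomers in total.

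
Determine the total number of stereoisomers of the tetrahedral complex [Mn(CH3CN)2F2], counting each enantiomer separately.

In a tetrahedral complex all four positions are equivalent and every pair of ligands is adjacent — there is no cis/trans distinction.
Only one geometric arrangement is possible.

1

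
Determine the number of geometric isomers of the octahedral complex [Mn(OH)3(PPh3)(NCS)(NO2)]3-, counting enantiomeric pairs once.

An octahedron has six vertices in three trans pairs; every non-trans pair is cis.
Systematic placement gives 4 geometric isomers: OH mer (3 arrangements); OH fac (chiral).

4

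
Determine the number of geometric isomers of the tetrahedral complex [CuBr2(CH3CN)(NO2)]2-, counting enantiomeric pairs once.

1

Only one geometric arrangement is possible.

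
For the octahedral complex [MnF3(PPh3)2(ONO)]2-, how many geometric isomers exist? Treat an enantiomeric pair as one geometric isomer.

3

An octahedron has six vertices in three trans pairs; every non-trans pair is cis.
The distinct arrangements are (3 in all): F mer, PPh3 trans; F mer, PPh3 cis; F fac, PPh3 cis.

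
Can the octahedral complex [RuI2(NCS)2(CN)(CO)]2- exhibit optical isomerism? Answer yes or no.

In an octahedral complex each vertex has one trans partner and four cis neighbours.
There are 6 geometric isomers: I trans, NCS trans; I cis, NCS cis (3 arrangements, 2 chiral); I cis, NCS trans; I trans, NCS cis.
Of these, 2 lack any improper symmetry element and so occur as enantiomeric pairs, giving 6 + 2 = 8 stereoisomers in total.

yes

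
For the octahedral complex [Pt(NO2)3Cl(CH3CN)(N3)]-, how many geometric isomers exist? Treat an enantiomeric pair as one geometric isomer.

An octahedron has six vertices in three trans pairs; every non-trans pair is cis.
There are 4 geometric isomers: NO2 mer (3 arrangements); NO2 fac (chiral).

4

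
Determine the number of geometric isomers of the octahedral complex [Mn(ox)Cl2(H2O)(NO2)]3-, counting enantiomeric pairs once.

An octahedron has six vertices in three trans pairs; every non-trans pair is cis.
Each ox is bidentate and must span two cis positions.
Working through the distinct placements yields 4 geometric isomers: Cl trans; Cl cis (3 arrangements, 2 chiral).

4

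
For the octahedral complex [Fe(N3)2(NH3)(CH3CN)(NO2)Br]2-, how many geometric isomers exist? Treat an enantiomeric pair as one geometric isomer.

Placing the ligands in turn and identifying arrangements related by rotation or reflection leaves 9 distinct geometric isomers.

9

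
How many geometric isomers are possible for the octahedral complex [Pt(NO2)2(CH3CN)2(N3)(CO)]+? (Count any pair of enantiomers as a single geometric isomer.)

An octahedron has six vertices in three trans pairs; every non-trans pair is cis.
Working through the distinct placements yields 6 geometric isomers: NO2 trans, CH3CN trans; NO2 cis, CH3CN trans; NO2 trans, CH3CN cis; NO2 cis, CH3CN cis (3 arrangements, 2 chiral).

6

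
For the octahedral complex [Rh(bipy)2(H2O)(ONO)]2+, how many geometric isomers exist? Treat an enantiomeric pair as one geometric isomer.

An octahedron has six vertices in three trans pairs; every non-trans pair is cis.
Each bipy is bidentate and must span two cis positions.
The distinct arrangements are (2 in all): H2O and ONO mutually trans; H2O and ONO mutually cis (chiral).

2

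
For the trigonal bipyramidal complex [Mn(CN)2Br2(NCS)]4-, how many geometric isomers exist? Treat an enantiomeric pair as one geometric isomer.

In a trigonal bipyramid the two axial positions differ from the three equatorial ones.
Exhaustive case analysis gives 5 geometric isomers.

5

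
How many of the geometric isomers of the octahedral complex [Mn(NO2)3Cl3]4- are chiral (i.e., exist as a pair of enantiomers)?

0

The six octahedral sites form three mutually perpendicular trans pairs.
Systematic placement gives 2 geometric isomers: NO2 mer; NO2 fac.
Each arrangement has an internal mirror plane or centre of symmetry, so none is chiral.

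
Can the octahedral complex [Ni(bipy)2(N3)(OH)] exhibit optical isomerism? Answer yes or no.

An octahedron has six vertices in three trans pairs; every non-trans pair is cis.
Each bipy is bidentate and must span two cis positions.
Working through the distinct placements yields 2 geometric isomers: N3 and OH mutually trans; N3 and OH mutually cis (chiral).
One of these lacks any improper symmetry element and so occurs as an enantiomeric pair, giving 2 + 1 = 3 stereoisomers in total.

yes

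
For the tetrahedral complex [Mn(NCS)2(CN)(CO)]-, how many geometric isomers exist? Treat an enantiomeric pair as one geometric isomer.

In a tetrahedral complex all four positions are equivalent and every pair of ligands is adjacent — there is no cis/trans distinction.
Only one geometric arrangement is possible.

1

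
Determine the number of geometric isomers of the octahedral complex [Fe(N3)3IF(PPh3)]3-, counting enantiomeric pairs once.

4

The six octahedral sites form three mutually perpendicular trans pairs.
The distinct arrangements are (4 in all): N3 mer (3 arrangements); N3 fac (chiral).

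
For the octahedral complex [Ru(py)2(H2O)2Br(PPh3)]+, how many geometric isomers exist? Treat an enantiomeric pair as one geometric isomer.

6

The six octahedral sites form three mutually perpendicular trans pairs.
Working through the distinct placements yields 6 geometric isomers: py trans, H2O cis; py cis, H2O cis (3 arrangements, 2 chiral); py trans, H2O trans; py cis, H2O trans.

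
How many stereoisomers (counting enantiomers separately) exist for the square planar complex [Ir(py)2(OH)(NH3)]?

Systematic placement gives 2 geometric isomers: py cis; py trans.
Each arrangement has an internal mirror plane or centre of symmetry, so none is chiral.

2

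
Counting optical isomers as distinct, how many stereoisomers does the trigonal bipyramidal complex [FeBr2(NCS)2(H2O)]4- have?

A trigonal bipyramid has two axial and three equatorial sites, which are chemically inequivalent.
Exhaustive case analysis gives 5 geometric isomers.
One of these lacks any improper symmetry element and so occurs as an enantiomeric pair, giving 5 + 1 = 6 stereoisomers in total.

6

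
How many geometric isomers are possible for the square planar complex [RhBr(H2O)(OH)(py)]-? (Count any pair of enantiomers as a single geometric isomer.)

In a square planar complex each vertex has one trans partner and two cis neighbours.
Systematic placement gives 3 geometric isomers: (Br/OH trans, H2O/py trans); (Br/py trans, H2O/OH trans); (Br/H2O trans, OH/py trans).

3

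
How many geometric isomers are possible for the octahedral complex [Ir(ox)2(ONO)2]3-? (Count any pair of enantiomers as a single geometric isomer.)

2

In an octahedral complex each vertex has one trans partner and four cis neighbours.
Each ox is bidentate and must span two cis positions.
There are 2 geometric isomers: ONO trans; ONO cis (chiral).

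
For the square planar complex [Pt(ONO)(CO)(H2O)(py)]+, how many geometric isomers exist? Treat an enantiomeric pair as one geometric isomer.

3

Systematic placement gives 3 geometric isomers: (CO/ONO trans, H2O/py trans); (CO/py trans, H2O/ONO trans); (CO/H2O trans, ONO/py trans).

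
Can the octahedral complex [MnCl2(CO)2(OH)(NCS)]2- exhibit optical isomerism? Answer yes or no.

yes

In an octahedral complex each vertex has one trans partner and four cis neighbours.
There are 6 geometric isomers: Cl trans, CO trans; Cl cis, CO trans; Cl cis, CO cis (3 arrangements, 2 chiral); Cl trans, CO cis.
Of these, 2 lack any improper symmetry element and so occur as enantiomeric pairs, giving 6 + 2 = 8 stereoisomers in total.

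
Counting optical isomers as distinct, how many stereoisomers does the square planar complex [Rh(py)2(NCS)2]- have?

2

In a square planar complex each vertex has one trans partner and two cis neighbours.
Systematic placement gives 2 geometric isomers: py cis; py trans.
Each arrangement has an internal mirror plane or centre of symmetry, so none is chiral.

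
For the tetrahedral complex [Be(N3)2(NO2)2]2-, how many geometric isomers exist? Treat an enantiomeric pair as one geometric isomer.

1

All four vertices of a tetrahedron are equivalent and mutually adjacent, so cis/trans isomerism cannot arise.
Only one geometric arrangement is possible.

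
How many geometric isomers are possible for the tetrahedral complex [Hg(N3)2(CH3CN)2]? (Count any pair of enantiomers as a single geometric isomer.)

Only one geometric arrangement is possible.

1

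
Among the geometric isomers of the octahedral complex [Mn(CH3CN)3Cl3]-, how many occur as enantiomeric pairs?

In an octahedral complex each vertex has one trans partner and four cis neighbours.
Systematic placement gives 2 geometric isomers: CH3CN mer; CH3CN fac.
Each arrangement has an internal mirror plane or centre of symmetry, so none is chiral.

0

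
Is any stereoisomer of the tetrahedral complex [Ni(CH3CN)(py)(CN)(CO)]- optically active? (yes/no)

All four vertices of a tetrahedron are equivalent and mutually adjacent, so cis/trans isomerism cannot arise.
Only one geometric arrangement is possible; it has no improper symmetry element, so it exists as a pair of enantiomers (2 stereoisomers).

yes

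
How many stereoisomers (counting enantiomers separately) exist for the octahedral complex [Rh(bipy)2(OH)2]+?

In an octahedral complex each vertex has one trans partner and four cis neighbours.
Each bipy is bidentate and must span two cis positions.
Working through the distinct placements yields 2 geometric isomers: OH trans; OH cis (chiral).
One of these lacks any improper symmetry element and so occurs as an enantiomeric pair, giving 2 + 1 = 3 stereoisomers in total.

3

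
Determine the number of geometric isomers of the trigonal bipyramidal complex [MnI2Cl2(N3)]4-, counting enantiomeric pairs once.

5

Placing the ligands in turn and identifying arrangements related by rotation or reflection leaves 5 distinct geometric isomers.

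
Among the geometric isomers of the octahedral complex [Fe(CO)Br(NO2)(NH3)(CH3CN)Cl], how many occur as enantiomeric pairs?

The six octahedral sites form three mutually perpendicular trans pairs.
Exhaustive case analysis gives 15 geometric isomers.
Of these, 15 lack any improper symmetry element and so occur as enantiomeric pairs, giving 15 + 15 = 30 stereoisomers in total.

15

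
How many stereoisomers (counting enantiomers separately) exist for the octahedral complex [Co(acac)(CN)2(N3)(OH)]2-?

6

The six octahedral sites form three mutually perpendicular trans pairs.
Each acac is bidentate and must span two cis positions.
Systematic placement gives 4 geometric isomers: CN trans; CN cis (3 arrangements, 2 chiral).
Of these, 2 lack any improper symmetry element and so occur as enantiomeric pairs, giving 4 + 2 = 6 stereoisomers in total.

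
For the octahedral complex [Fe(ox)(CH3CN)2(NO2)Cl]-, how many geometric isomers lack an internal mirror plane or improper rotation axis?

In an octahedral complex each vertex has one trans partner and four cis neighbours.
Each ox is bidentate and must span two cis positions.
There are 4 geometric isomers: CH3CN trans; CH3CN cis (3 arrangements, 2 chiral).
Of these, 2 lack any improper symmetry element and so occur as enantiomeric pairs, giving 4 + 2 = 6 stereoisomers in total.

2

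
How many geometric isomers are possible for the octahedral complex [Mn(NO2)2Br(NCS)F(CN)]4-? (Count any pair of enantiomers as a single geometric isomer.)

9

The six octahedral sites form three mutually perpendicular trans pairs.
Exhaustive case analysis gives 9 geometric isomers.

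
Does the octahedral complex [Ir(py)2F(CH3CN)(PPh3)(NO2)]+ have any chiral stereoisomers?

In an octahedral complex each vertex has one trans partner and four cis neighbours.
Exhaustive case analysis gives 9 geometric isomers.
Of these, 6 lack any improper symmetry element and so occur as enantiomeric pairs, giving 9 + 6 = 15 stereoisomers in total.

yes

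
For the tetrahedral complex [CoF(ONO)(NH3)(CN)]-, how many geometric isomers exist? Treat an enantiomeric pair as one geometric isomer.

Only one geometric arrangement is possible; it has no improper symmetry element, so it exists as a pair of enantiomers (2 stereoisomers).

1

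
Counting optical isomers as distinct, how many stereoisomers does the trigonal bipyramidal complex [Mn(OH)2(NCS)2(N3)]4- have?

6

In a trigonal bipyramid the two axial positions differ from the three equatorial ones.
Systematic enumeration (placing each ligand type in turn and discarding arrangements equivalent by rotation or reflection) gives 5 geometric isomers.
One of these lacks any improper symmetry element and so occurs as an enantiomeric pair, giving 5 + 1 = 6 stereoisomers in total.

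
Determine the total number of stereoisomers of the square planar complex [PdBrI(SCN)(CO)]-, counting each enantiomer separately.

In a square planar complex each vertex has one trans partner and two cis neighbours.
Systematic placement gives 3 geometric isomers: (Br/I trans, CO/SCN trans); (Br/SCN trans, CO/I trans); (Br/CO trans, I/SCN trans).
Each arrangement has an internal mirror plane or centre of symmetry, so none is chiral.

3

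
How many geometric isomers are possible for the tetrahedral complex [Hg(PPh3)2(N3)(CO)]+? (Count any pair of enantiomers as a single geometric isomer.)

1

Only one geometric arrangement is possible.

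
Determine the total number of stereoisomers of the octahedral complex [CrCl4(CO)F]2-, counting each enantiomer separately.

2

The six octahedral sites form three mutually perpendicular trans pairs.
The distinct arrangements are (2 in all): CO and F mutually cis; CO and F mutually trans.
Each arrangement has an internal mirror plane or centre of symmetry, so none is chiral.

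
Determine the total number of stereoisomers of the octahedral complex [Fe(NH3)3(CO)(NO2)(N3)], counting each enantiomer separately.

5

An octahedron has six vertices in three trans pairs; every non-trans pair is cis.
The distinct arrangements are (4 in all): NH3 mer (3 arrangements); NH3 fac (chiral).
One of these lacks any improper symmetry element and so occurs as an enantiomeric pair, giving 4 + 1 = 5 stereoisomers in total.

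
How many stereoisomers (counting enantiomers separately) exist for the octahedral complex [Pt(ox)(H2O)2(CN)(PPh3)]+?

Each ox is bidentate and must span two cis positions.
Systematic placement gives 4 geometric isomers: H2O cis (3 arrangements, 2 chiral); H2O trans.
Of these, 2 lack any improper symmetry element and so occur as enantiomeric pairs, giving 4 + 2 = 6 stereoisomers in total.

6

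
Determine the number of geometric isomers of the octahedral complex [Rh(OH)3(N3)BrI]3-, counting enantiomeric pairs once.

Systematic placement gives 4 geometric isomers: OH mer (3 arrangements); OH fac (chiral).

4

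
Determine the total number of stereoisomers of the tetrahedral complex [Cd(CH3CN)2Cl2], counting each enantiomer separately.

1

In a tetrahedral complex all four positions are equivalent and every pair of ligands is adjacent — there is no cis/trans distinction.
Only one geometric arrangement is possible.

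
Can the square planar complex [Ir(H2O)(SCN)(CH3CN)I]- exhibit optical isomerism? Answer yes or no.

no

A square has two trans pairs of vertices; adjacent vertices are cis.
The distinct arrangements are (3 in all): (CH3CN/I trans, H2O/SCN trans); (CH3CN/SCN trans, H2O/I trans); (CH3CN/H2O trans, I/SCN trans).
Each arrangement has an internal mirror plane or centre of symmetry, so none is chiral.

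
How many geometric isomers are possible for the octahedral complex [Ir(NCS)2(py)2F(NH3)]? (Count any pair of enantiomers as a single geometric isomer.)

6

An octahedron has six vertices in three trans pairs; every non-trans pair is cis.
The distinct arrangements are (6 in all): NCS cis, py trans; NCS cis, py cis (3 arrangements, 2 chiral); NCS trans, py trans; NCS trans, py cis.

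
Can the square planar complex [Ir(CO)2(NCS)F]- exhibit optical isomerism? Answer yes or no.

Systematic placement gives 2 geometric isomers: CO cis; CO trans.
Each arrangement has an internal mirror plane or centre of symmetry, so none is chiral.

no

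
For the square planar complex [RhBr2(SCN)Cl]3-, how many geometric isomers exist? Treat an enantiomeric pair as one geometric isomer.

2

In a square planar complex each vertex has one trans partner and two cis neighbours.
Systematic placement gives 2 geometric isomers: Br cis; Br trans.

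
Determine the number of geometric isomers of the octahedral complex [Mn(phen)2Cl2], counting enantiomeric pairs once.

2

The six octahedral sites form three mutually perpendicular trans pairs.
Each phen is bidentate and must span two cis positions.
Systematic placement gives 2 geometric isomers: Cl trans; Cl cis (chiral).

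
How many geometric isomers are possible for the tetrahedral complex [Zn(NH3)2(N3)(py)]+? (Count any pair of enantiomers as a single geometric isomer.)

1

In a tetrahedral complex all four positions are equivalent and every pair of ligands is adjacent — there is no cis/trans distinction.
Only one geometric arrangement is possible.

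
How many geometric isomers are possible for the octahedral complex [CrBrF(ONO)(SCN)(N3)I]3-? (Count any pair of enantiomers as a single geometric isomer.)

15

In an octahedral complex each vertex has one trans partner and four cis neighbours.
Systematic enumeration (placing each ligand type in turn and discarding arrangements equivalent by rotation or reflection) gives 15 geometric isomers.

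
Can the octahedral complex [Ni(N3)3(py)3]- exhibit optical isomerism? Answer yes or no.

Systematic placement gives 2 geometric isomers: N3 mer; N3 fac.
Each arrangement has an internal mirror plane or centre of symmetry, so none is chiral.

no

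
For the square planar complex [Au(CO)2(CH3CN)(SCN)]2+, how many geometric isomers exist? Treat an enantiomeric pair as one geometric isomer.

A square has two trans pairs of vertices; adjacent vertices are cis.
Systematic placement gives 2 geometric isomers: CO cis; CO trans.

2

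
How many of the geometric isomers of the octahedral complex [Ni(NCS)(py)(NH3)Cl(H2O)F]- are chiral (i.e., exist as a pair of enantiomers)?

An octahedron has six vertices in three trans pairs; every non-trans pair is cis.
Exhaustive case analysis gives 15 geometric isomers.
Of these, 15 lack any improper symmetry element and so occur as enantiomeric pairs, giving 15 + 15 = 30 stereoisomers in total.

15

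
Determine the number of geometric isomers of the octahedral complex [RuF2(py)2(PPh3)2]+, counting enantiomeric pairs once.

5

Systematic placement gives 5 geometric isomers: F trans, py trans, PPh3 trans; F trans, py cis, PPh3 cis; F cis, py trans, PPh3 cis; F cis, py cis, PPh3 cis (chiral); F cis, py cis, PPh3 trans.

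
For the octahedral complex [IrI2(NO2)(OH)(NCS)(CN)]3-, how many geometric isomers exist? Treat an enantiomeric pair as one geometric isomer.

9

The six octahedral sites form three mutually perpendicular trans pairs.
Systematic enumeration (placing each ligand type in turn and discarding arrangements equivalent by rotation or reflection) gives 9 geometric isomers.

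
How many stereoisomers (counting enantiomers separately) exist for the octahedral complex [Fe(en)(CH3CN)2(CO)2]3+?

4

In an octahedral complex each vertex has one trans partner and four cis neighbours.
Each en is bidentate and must span two cis positions.
Working through the distinct placements yields 3 geometric isomers: CH3CN trans, CO cis; CH3CN cis, CO cis (chiral); CH3CN cis, CO trans.
One of these lacks any improper symmetry element and so occurs as an enantiomeric pair, giving 3 + 1 = 4 stereoisomers in total.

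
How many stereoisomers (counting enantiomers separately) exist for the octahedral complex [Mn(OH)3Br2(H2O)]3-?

3

The six octahedral sites form three mutually perpendicular trans pairs.
There are 3 geometric isomers: OH mer, Br trans; OH mer, Br cis; OH fac, Br cis.
Each arrangement has an internal mirror plane or centre of symmetry, so none is chiral.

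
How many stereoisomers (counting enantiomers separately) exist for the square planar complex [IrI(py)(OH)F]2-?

3

In a square planar complex each vertex has one trans partner and two cis neighbours.
The distinct arrangements are (3 in all): (F/OH trans, I/py trans); (F/py trans, I/OH trans); (F/I trans, OH/py trans).
Each arrangement has an internal mirror plane or centre of symmetry, so none is chiral.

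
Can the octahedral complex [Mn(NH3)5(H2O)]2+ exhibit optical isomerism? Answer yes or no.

no

The six octahedral sites form three mutually perpendicular trans pairs.
Only one geometric arrangement is possible.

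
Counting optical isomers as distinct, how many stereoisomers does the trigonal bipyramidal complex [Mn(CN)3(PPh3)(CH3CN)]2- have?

The distinct arrangements are (4 in all): PPh3 equatorial, CH3CN axial; PPh3 axial, CH3CN axial; PPh3 equatorial, CH3CN equatorial; PPh3 axial, CH3CN equatorial.
Each arrangement has an internal mirror plane or centre of symmetry, so none is chiral.

4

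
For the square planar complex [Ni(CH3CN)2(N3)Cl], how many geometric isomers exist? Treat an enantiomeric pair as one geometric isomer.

2

In a square planar complex each vertex has one trans partner and two cis neighbours.
Systematic placement gives 2 geometric isomers: CH3CN cis; CH3CN trans.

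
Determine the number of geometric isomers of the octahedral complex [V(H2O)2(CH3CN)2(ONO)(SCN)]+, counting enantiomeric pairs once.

6

The six octahedral sites form three mutually perpendicular trans pairs.
Working through the distinct placements yields 6 geometric isomers: H2O trans, CH3CN trans; H2O cis, CH3CN trans; H2O cis, CH3CN cis (3 arrangements, 2 chiral); H2O trans, CH3CN cis.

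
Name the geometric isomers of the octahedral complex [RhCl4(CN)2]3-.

cis and trans

An octahedron has six vertices in three trans pairs; every non-trans pair is cis.
The distinct arrangements are (2 in all): CN trans; CN cis.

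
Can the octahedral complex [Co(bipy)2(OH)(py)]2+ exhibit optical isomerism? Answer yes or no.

The six octahedral sites form three mutually perpendicular trans pairs.
Each bipy is bidentate and must span two cis positions.
Systematic placement gives 2 geometric isomers: OH and py mutually cis (chiral); OH and py mutually trans.
One of these lacks any improper symmetry element and so occurs as an enantiomeric pair, giving 2 + 1 = 3 stereoisomers in total.

yes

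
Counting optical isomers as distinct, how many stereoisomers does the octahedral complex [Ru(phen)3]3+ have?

An octahedron has six vertices in three trans pairs; every non-trans pair is cis.
Each phen is bidentate and must span two cis positions.
Only one geometric arrangement is possible; it has no improper symmetry element, so it exists as a pair of enantiomers (2 stereoisomers).

2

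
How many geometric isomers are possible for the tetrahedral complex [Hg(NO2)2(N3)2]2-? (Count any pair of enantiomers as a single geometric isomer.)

All four vertices of a tetrahedron are equivalent and mutually adjacent, so cis/trans isomerism cannot arise.
Only one geometric arrangement is possible.

1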